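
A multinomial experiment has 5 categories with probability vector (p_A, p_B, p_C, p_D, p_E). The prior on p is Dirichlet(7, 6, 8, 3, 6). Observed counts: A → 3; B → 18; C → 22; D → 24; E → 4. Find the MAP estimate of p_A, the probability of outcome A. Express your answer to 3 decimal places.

MAP estimate of p_A = 0.094

The posterior is Dirichlet(αᵢ + nᵢ) = Dirichlet(10, 24, 30, 27, 10).
For a Dirichlet(a₁,…,a_K) with all aᵢ > 1, the mode has j-th component (aⱼ − 1)/(Σaᵢ − K).
Here Σaᵢ = 101 and K = 5, so p_A = (10 − 1)/(101 − 5) = 9/96 ≈ 0.094.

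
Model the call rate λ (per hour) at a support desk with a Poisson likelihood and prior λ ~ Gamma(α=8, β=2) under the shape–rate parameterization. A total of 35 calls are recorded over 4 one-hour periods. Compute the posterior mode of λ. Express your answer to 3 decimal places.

λ̂_MAP = 7.000

Σxᵢ = 35, n = 4.
Posterior ∝ λ^7e^(−2λ) · λ^35e^(−4λ) = λ^42e^(−6λ), i.e. Gamma(shape=43, rate=6).
The mode of a Gamma(a, b) with a ≥ 1 (shape–rate) is (a−1)/b = 42/6 ≈ 7.000.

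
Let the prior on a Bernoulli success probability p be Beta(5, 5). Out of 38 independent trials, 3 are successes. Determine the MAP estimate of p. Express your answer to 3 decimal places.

p̂_MAP = 0.152

Prior: Beta(5, 5).
Data: 3 successes in 38 trials. The binomial likelihood contributes p^3(1−p)^35, so the posterior is Beta(5+3, 5+35) = Beta(8, 40).
For Beta(a, b) with a, b > 1 the mode is (a−1)/(a+b−2) = 7/46 ≈ 0.152.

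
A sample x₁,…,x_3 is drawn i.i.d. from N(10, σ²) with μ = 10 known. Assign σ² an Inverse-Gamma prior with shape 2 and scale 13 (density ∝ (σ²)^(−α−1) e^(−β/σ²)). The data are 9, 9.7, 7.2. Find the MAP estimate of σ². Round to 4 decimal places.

Sum of squared deviations about the known mean: SS = (9−10)² + (9.7−10)² + (7.2−10)² = 8.93.
The Normal likelihood contributes (σ²)^(−n/2) exp(−SS/(2σ²)), so the posterior is Inverse-Gamma(α + n/2, β + SS/2) = Inverse-Gamma(3.5, 17.465).
The mode of Inverse-Gamma(a, b) is b/(a+1) = 17.465/4.5 ≈ 3.8811.

σ̂²_MAP = 3.8811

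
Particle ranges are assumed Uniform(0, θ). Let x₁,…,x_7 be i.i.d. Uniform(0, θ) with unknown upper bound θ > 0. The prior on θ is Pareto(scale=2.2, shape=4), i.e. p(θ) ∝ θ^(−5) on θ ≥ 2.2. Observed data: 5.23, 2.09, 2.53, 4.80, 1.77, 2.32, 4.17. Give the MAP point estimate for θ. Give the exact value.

The Uniform(0, θ) likelihood is θ^(−n) for θ ≥ max(xᵢ), zero otherwise. Here max(xᵢ) = 5.23.
Posterior ∝ θ^(−5) · θ^(−7) = θ^(−12) on θ ≥ max(2.2, 5.23) = 5.23.
This density is strictly decreasing in θ, so the posterior mode lies at the lower boundary of the support.

θ̂_MAP = 5.23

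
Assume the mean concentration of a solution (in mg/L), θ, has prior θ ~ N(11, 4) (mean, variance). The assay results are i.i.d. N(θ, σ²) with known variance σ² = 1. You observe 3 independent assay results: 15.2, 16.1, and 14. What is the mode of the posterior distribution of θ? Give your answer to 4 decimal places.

θ̂_MAP = 14.7846

n = 3; x̄ = (15.2 + 16.1 + 14)/3 = 45.3/3 = 15.1.
For a Normal prior and Normal likelihood with known variance, the posterior is Normal; its mode equals its mean, the precision-weighted average.
Prior precision 1/σ₀² = 1/4 = 0.25; data precision n/σ² = 3/1 = 3.
θ̂ = (0.25·11 + 3·15.1) / (0.25 + 3) = 48.05/3.25 = 961/65 ≈ 14.7846.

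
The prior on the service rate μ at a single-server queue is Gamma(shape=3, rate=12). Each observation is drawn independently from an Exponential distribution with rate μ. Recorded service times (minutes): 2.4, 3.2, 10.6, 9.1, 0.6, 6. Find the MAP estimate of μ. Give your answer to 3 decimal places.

The Exponential(rate=μ) likelihood is ∝ μ^n e^(−μΣtᵢ). Here n = 6 and Σtᵢ = 2.4 + 3.2 + 10.6 + 9.1 + 0.6 + 6 = 31.9.
Posterior ∝ μ^2e^(−12μ) · μ^6e^(−31.9μ) = μ^8e^(−43.9μ), i.e. Gamma(9, 43.9).
Mode = (a−1)/b = 8/43.9 ≈ 0.182.

μ̂_MAP = 0.182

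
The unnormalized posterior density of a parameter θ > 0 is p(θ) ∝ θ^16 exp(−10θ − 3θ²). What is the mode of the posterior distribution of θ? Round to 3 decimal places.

ℓ'(θ) = 16/θ − 10 − 6θ. Setting this to zero and multiplying by θ: 6θ² + 10θ − 16 = 0.
θ = (−10 + √(10² + 4·6·16)) / (2·6) = (−10 + √484) / 12 = (−10 + 22)/12 = 1.
ℓ''(θ) = −16/θ² − 6 < 0, confirming a maximum.

θ̂_MAP = 1.000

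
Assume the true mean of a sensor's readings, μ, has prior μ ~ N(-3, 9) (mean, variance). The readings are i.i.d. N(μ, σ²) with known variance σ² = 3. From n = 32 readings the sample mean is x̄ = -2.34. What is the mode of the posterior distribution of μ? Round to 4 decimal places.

μ̂_MAP = -2.3468

n = 32, x̄ = -2.34.
For a Normal prior and Normal likelihood with known variance, the posterior is Normal; its mode equals its mean, the precision-weighted average.
Prior precision 1/σ₀² = 1/9; data precision n/σ² = 32/3.
μ̂ = ((1/9)·(-3) + (32/3)·(-2.34)) / (1/9 + 32/3) = (-1897/75)/(97/9) = -5691/2425 ≈ -2.3468.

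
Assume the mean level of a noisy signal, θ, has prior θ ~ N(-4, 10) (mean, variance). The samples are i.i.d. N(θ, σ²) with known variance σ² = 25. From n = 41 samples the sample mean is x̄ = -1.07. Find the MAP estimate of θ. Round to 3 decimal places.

n = 41, x̄ = -1.07.
For a Normal prior and Normal likelihood with known variance, the posterior is Normal; its mode equals its mean, the precision-weighted average.
Prior precision 1/σ₀² = 1/10 = 0.1; data precision n/σ² = 41/25 = 1.64.
θ̂ = (0.1·(-4) + 1.64·(-1.07)) / (0.1 + 1.64) = (-2.1548)/1.74 = -5387/4350 ≈ -1.238.

θ̂_MAP = -1.238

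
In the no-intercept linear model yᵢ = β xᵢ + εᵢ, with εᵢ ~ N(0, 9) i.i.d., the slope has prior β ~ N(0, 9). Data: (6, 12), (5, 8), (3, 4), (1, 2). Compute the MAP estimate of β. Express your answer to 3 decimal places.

log p(β | y) = −Σ(yᵢ − βxᵢ)²/(2·9) − β²/(2·9) + const.
Setting the derivative to zero: Σxᵢ(yᵢ − βxᵢ)/9 − β/9 = 0, so β = Σxᵢyᵢ / (Σxᵢ² + σ²/τ²).
Σxᵢyᵢ = 6·12 + 5·8 + 3·4 + 1·2 = 126; Σxᵢ² = 71; σ²/τ² = 1.
β̂_MAP = 126 / (71 + 1) = 126/72 ≈ 1.750.

β̂_MAP = 1.750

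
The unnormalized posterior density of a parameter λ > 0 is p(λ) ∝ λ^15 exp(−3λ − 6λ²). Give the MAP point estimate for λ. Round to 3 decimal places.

λ̂_MAP = 1.000

ℓ'(λ) = 15/λ − 3 − 12λ. Setting this to zero and multiplying by λ: 12λ² + 3λ − 15 = 0.
λ = (−3 + √(3² + 4·12·15)) / (2·12) = (−3 + √729) / 24 = (−3 + 27)/24 = 1.
ℓ''(λ) = −15/λ² − 12 < 0, confirming a maximum.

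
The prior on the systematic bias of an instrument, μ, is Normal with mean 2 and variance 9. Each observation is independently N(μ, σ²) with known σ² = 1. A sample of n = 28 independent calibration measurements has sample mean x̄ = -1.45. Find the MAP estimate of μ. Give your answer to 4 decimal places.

n = 28, x̄ = -1.45.
For a Normal prior and Normal likelihood with known variance, the posterior is Normal; its mode equals its mean, the precision-weighted average.
Prior precision 1/σ₀² = 1/9; data precision n/σ² = 28/1 = 28.
μ̂ = ((1/9)·2 + 28·(-1.45)) / (1/9 + 28) = (-1817/45)/(253/9) = -79/55 ≈ -1.4364.

μ̂_MAP = -1.4364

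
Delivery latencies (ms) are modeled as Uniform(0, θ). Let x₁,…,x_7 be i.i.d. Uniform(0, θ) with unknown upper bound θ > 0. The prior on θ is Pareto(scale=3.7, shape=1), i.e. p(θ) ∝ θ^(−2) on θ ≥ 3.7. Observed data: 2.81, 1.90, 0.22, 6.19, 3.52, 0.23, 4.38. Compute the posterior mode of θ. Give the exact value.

θ̂_MAP = 6.19

The Uniform(0, θ) likelihood is θ^(−n) for θ ≥ max(xᵢ), zero otherwise. Here max(xᵢ) = 6.19.
Posterior ∝ θ^(−2) · θ^(−7) = θ^(−9) on θ ≥ max(3.7, 6.19) = 6.19.
This density is strictly decreasing in θ, so the posterior mode lies at the lower boundary of the support.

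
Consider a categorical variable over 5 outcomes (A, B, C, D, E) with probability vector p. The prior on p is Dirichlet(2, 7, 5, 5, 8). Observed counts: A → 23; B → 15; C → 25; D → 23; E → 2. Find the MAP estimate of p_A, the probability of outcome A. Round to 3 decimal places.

The posterior is Dirichlet(αᵢ + nᵢ) = Dirichlet(25, 22, 30, 28, 10).
For a Dirichlet(a₁,…,a_K) with all aᵢ > 1, the mode has j-th component (aⱼ − 1)/(Σaᵢ − K).
Here Σaᵢ = 115 and K = 5, so p_A = (25 − 1)/(115 − 5) = 24/110 ≈ 0.218.

MAP estimate of p_A = 0.218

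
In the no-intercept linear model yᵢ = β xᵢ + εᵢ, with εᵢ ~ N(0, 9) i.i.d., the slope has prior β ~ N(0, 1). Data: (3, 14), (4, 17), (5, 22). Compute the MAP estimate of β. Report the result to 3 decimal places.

β̂_MAP = 3.729

log p(β | y) = −Σ(yᵢ − βxᵢ)²/(2·9) − β²/(2·1) + const.
Setting the derivative to zero: Σxᵢ(yᵢ − βxᵢ)/9 − β/1 = 0, so β = Σxᵢyᵢ / (Σxᵢ² + σ²/τ²).
Σxᵢyᵢ = 3·14 + 4·17 + 5·22 = 220; Σxᵢ² = 50; σ²/τ² = 9.
β̂_MAP = 220 / (50 + 9) = 220/59 ≈ 3.729.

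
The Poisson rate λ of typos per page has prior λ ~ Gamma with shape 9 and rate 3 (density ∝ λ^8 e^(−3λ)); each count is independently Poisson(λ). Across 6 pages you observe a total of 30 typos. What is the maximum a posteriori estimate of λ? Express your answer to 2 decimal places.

Σxᵢ = 30, n = 6.
Posterior ∝ λ^8e^(−3λ) · λ^30e^(−6λ) = λ^38e^(−9λ), i.e. Gamma(shape=39, rate=9).
The mode of a Gamma(a, b) with a ≥ 1 (shape–rate) is (a−1)/b = 38/9 ≈ 4.22.

λ̂_MAP = 4.22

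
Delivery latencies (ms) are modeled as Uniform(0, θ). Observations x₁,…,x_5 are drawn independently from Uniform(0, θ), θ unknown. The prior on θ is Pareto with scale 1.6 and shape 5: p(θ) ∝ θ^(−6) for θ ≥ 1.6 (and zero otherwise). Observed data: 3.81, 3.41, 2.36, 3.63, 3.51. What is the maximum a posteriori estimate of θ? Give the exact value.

θ̂_MAP = 3.81

The Uniform(0, θ) likelihood is θ^(−n) for θ ≥ max(xᵢ), zero otherwise. Here max(xᵢ) = 3.81.
Posterior ∝ θ^(−6) · θ^(−5) = θ^(−11) on θ ≥ max(1.6, 3.81) = 3.81.
This density is strictly decreasing in θ, so the posterior mode lies at the lower boundary of the support.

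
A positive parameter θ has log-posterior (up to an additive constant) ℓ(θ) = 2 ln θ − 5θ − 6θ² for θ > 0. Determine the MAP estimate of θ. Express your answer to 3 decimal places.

ℓ'(θ) = 2/θ − 5 − 12θ. Setting this to zero and multiplying by θ: 12θ² + 5θ − 2 = 0.
θ = (−5 + √(5² + 4·12·2)) / (2·12) = (−5 + √121) / 24 = (−5 + 11)/24 = 1/4.
ℓ''(θ) = −2/θ² − 12 < 0, confirming a maximum.

θ̂_MAP = 0.250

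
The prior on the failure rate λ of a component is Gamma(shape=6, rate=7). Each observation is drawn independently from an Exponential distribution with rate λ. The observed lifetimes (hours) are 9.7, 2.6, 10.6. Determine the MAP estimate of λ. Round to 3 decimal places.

λ̂_MAP = 0.268

The Exponential(rate=λ) likelihood is ∝ λ^n e^(−λΣtᵢ). Here n = 3 and Σtᵢ = 9.7 + 2.6 + 10.6 = 22.9.
Posterior ∝ λ^5e^(−7λ) · λ^3e^(−22.9λ) = λ^8e^(−29.9λ), i.e. Gamma(9, 29.9).
Mode = (a−1)/b = 8/29.9 ≈ 0.268.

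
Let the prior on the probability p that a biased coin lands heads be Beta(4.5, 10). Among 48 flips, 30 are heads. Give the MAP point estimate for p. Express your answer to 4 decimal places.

Prior: Beta(4.5, 10).
Data: 30 successes in 48 trials. The binomial likelihood contributes p^30(1−p)^18, so the posterior is Beta(4.5+30, 10+18) = Beta(34.5, 28).
For Beta(a, b) with a, b > 1 the mode is (a−1)/(a+b−2) = 33.5/60.5 ≈ 0.5537.

p̂_MAP = 0.5537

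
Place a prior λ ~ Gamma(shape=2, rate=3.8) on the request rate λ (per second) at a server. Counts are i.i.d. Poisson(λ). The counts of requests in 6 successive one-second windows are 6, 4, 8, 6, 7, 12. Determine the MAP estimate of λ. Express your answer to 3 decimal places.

Σxᵢ = 6+4+8+6+7+12 = 43, with n = 6.
Posterior ∝ λe^(−3.8λ) · λ^43e^(−6λ) = λ^44e^(−9.8λ), i.e. Gamma(shape=45, rate=9.8).
The mode of a Gamma(a, b) with a ≥ 1 (shape–rate) is (a−1)/b = 44/9.8 ≈ 4.490.

λ̂_MAP = 4.490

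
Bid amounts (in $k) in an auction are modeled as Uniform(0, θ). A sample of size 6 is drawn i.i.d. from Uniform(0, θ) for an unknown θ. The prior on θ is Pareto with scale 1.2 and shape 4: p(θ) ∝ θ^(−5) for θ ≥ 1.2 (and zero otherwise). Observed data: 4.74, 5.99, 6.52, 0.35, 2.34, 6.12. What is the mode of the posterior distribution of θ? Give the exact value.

θ̂_MAP = 6.52

The Uniform(0, θ) likelihood is θ^(−n) for θ ≥ max(xᵢ), zero otherwise. Here max(xᵢ) = 6.52.
Posterior ∝ θ^(−5) · θ^(−6) = θ^(−11) on θ ≥ max(1.2, 6.52) = 6.52.
This density is strictly decreasing in θ, so the posterior mode lies at the lower boundary of the support.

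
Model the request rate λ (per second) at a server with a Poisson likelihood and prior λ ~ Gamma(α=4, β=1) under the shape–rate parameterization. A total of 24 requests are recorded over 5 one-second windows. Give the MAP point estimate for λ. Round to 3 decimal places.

λ̂_MAP = 4.500

Σxᵢ = 24, n = 5.
Posterior ∝ λ^3e^(−1λ) · λ^24e^(−5λ) = λ^27e^(−6λ), i.e. Gamma(shape=28, rate=6).
The mode of a Gamma(a, b) with a ≥ 1 (shape–rate) is (a−1)/b = 27/6 ≈ 4.500.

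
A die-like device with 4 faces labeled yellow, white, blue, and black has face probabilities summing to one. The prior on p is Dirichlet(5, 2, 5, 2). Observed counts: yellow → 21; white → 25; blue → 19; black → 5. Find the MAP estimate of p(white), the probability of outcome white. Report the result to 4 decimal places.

MAP estimate of p(white) = 0.3250

The posterior is Dirichlet(αᵢ + nᵢ) = Dirichlet(26, 27, 24, 7).
For a Dirichlet(a₁,…,a_K) with all aᵢ > 1, the mode has j-th component (aⱼ − 1)/(Σaᵢ − K).
Here Σaᵢ = 84 and K = 4, so p(white) = (27 − 1)/(84 − 4) = 26/80 ≈ 0.3250.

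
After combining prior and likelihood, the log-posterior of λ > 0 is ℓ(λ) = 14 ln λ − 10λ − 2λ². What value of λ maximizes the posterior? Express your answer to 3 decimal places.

ℓ'(λ) = 14/λ − 10 − 4λ. Setting this to zero and multiplying by λ: 4λ² + 10λ − 14 = 0.
λ = (−10 + √(10² + 4·4·14)) / (2·4) = (−10 + √324) / 8 = (−10 + 18)/8 = 1.
ℓ''(λ) = −14/λ² − 4 < 0, confirming a maximum.

λ̂_MAP = 1.000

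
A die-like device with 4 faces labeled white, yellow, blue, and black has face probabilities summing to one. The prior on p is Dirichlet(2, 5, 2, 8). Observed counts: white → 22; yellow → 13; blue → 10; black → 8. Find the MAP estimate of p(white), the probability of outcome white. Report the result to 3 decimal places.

MAP estimate of p(white) = 0.348

The posterior is Dirichlet(αᵢ + nᵢ) = Dirichlet(24, 18, 12, 16).
For a Dirichlet(a₁,…,a_K) with all aᵢ > 1, the mode has j-th component (aⱼ − 1)/(Σaᵢ − K).
Here Σaᵢ = 70 and K = 4, so p(white) = (24 − 1)/(70 − 4) = 23/66 ≈ 0.348.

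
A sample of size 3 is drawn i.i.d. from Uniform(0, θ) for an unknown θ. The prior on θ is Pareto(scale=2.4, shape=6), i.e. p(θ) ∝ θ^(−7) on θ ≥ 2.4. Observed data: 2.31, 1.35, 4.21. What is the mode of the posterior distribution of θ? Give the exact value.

θ̂_MAP = 4.21

The Uniform(0, θ) likelihood is θ^(−n) for θ ≥ max(xᵢ), zero otherwise. Here max(xᵢ) = 4.21.
Posterior ∝ θ^(−7) · θ^(−3) = θ^(−10) on θ ≥ max(2.4, 4.21) = 4.21.
This density is strictly decreasing in θ, so the posterior mode lies at the lower boundary of the support.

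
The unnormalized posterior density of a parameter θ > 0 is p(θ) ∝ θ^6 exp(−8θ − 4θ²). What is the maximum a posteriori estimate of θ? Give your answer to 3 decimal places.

θ̂_MAP = 0.500

ℓ'(θ) = 6/θ − 8 − 8θ. Setting this to zero and multiplying by θ: 8θ² + 8θ − 6 = 0.
θ = (−8 + √(8² + 4·8·6)) / (2·8) = (−8 + √256) / 16 = (−8 + 16)/16 = 1/2.
ℓ''(θ) = −6/θ² − 8 < 0, confirming a maximum.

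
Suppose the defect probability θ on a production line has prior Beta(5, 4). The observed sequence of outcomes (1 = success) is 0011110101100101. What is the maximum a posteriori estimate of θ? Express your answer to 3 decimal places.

θ̂_MAP = 0.565

Prior: Beta(5, 4).
Data: 9 successes in 16 trials (from the sequence). The binomial likelihood contributes θ^9(1−θ)^7, so the posterior is Beta(5+9, 4+7) = Beta(14, 11).
For Beta(a, b) with a, b > 1 the mode is (a−1)/(a+b−2) = 13/23 ≈ 0.565.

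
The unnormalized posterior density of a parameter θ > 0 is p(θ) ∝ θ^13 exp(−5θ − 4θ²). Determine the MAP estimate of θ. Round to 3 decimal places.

ℓ'(θ) = 13/θ − 5 − 8θ. Setting this to zero and multiplying by θ: 8θ² + 5θ − 13 = 0.
θ = (−5 + √(5² + 4·8·13)) / (2·8) = (−5 + √441) / 16 = (−5 + 21)/16 = 1.
ℓ''(θ) = −13/θ² − 8 < 0, confirming a maximum.

θ̂_MAP = 1.000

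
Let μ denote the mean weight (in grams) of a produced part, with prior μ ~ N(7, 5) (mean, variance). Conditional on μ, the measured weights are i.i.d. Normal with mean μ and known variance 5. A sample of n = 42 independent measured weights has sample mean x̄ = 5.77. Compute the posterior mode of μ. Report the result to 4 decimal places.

n = 42, x̄ = 5.77.
For a Normal prior and Normal likelihood with known variance, the posterior is Normal; its mode equals its mean, the precision-weighted average.
Prior precision 1/σ₀² = 1/5 = 0.2; data precision n/σ² = 42/5 = 8.4.
μ̂ = (0.2·7 + 8.4·5.77) / (0.2 + 8.4) = 49.868/8.6 = 12467/2150 ≈ 5.7986.

μ̂_MAP = 5.7986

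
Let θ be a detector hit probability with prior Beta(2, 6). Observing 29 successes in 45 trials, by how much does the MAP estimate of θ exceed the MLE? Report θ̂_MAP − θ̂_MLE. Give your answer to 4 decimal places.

MAP − MLE = -0.0562

Posterior is Beta(31, 22); MAP = (31−1)/(53−2) = 30/51 ≈ 0.58824.
MLE ignores the prior: θ̂_MLE = k/n = 29/45 ≈ 0.64444.
Difference = 30/51 − 29/45 = -43/765 ≈ -0.0562.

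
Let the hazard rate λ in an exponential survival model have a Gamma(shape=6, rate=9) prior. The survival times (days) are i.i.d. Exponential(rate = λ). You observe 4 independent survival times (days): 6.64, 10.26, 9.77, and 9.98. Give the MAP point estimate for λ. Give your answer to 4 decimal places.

λ̂_MAP = 0.1972

The Exponential(rate=λ) likelihood is ∝ λ^n e^(−λΣtᵢ). Here n = 4 and Σtᵢ = 6.64 + 10.26 + 9.77 + 9.98 = 36.65.
Posterior ∝ λ^5e^(−9λ) · λ^4e^(−36.65λ) = λ^9e^(−45.65λ), i.e. Gamma(10, 45.65).
Mode = (a−1)/b = 9/45.65 ≈ 0.1972.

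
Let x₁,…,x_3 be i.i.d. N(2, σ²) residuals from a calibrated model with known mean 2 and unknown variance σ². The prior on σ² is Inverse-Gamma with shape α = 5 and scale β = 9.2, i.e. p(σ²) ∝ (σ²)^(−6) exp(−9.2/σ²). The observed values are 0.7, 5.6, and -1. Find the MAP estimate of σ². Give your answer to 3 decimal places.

σ̂²_MAP = 2.803

Sum of squared deviations about the known mean: SS = (0.7−2)² + (5.6−2)² + (-1−2)² = 23.65.
The Normal likelihood contributes (σ²)^(−n/2) exp(−SS/(2σ²)), so the posterior is Inverse-Gamma(α + n/2, β + SS/2) = Inverse-Gamma(6.5, 21.025).
The mode of Inverse-Gamma(a, b) is b/(a+1) = 21.025/7.5 ≈ 2.803.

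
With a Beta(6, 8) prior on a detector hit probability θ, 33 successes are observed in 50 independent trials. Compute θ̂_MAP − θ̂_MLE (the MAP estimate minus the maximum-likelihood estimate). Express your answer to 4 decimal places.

MAP − MLE = -0.0471

Posterior is Beta(39, 25); MAP = (39−1)/(64−2) = 38/62 ≈ 0.61290.
MLE ignores the prior: θ̂_MLE = k/n = 33/50 ≈ 0.66000.
Difference = 38/62 − 33/50 = -73/1550 ≈ -0.0471.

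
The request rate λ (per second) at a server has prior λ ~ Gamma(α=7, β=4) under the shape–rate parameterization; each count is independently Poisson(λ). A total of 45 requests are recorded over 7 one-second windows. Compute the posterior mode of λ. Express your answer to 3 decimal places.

λ̂_MAP = 4.636

Σxᵢ = 45, n = 7.
Posterior ∝ λ^6e^(−4λ) · λ^45e^(−7λ) = λ^51e^(−11λ), i.e. Gamma(shape=52, rate=11).
The mode of a Gamma(a, b) with a ≥ 1 (shape–rate) is (a−1)/b = 51/11 ≈ 4.636.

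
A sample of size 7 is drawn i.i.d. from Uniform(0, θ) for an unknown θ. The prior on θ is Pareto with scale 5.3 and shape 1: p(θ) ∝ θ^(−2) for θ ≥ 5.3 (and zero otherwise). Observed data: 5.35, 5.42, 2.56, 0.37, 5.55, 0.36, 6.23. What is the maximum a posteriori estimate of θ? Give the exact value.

The Uniform(0, θ) likelihood is θ^(−n) for θ ≥ max(xᵢ), zero otherwise. Here max(xᵢ) = 6.23.
Posterior ∝ θ^(−2) · θ^(−7) = θ^(−9) on θ ≥ max(5.3, 6.23) = 6.23.
This density is strictly decreasing in θ, so the posterior mode lies at the lower boundary of the support.

θ̂_MAP = 6.23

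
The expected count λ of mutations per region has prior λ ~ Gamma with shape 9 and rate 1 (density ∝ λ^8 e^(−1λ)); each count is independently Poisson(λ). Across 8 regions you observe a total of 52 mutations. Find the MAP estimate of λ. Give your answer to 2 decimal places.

Σxᵢ = 52, n = 8.
Posterior ∝ λ^8e^(−1λ) · λ^52e^(−8λ) = λ^60e^(−9λ), i.e. Gamma(shape=61, rate=9).
The mode of a Gamma(a, b) with a ≥ 1 (shape–rate) is (a−1)/b = 60/9 ≈ 6.67.

λ̂_MAP = 6.67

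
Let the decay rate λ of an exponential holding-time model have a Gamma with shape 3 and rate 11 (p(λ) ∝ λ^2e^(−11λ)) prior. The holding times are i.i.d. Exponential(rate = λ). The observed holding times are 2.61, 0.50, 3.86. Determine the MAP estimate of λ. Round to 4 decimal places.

λ̂_MAP = 0.2782

The Exponential(rate=λ) likelihood is ∝ λ^n e^(−λΣtᵢ). Here n = 3 and Σtᵢ = 2.61 + 0.50 + 3.86 = 6.97.
Posterior ∝ λ^2e^(−11λ) · λ^3e^(−6.97λ) = λ^5e^(−17.97λ), i.e. Gamma(6, 17.97).
Mode = (a−1)/b = 5/17.97 ≈ 0.2782.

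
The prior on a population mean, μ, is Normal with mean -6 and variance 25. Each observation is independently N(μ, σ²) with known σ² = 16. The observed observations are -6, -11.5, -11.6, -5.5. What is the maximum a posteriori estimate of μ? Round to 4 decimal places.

μ̂_MAP = -8.2845

n = 4; x̄ = ((-6) + (-11.5) + (-11.6) + (-5.5))/4 = -34.6/4 = -8.65.
For a Normal prior and Normal likelihood with known variance, the posterior is Normal; its mode equals its mean, the precision-weighted average.
Prior precision 1/σ₀² = 1/25 = 0.04; data precision n/σ² = 4/16 = 0.25.
μ̂ = (0.04·(-6) + 0.25·(-8.65)) / (0.04 + 0.25) = (-2.4025)/0.29 = -961/116 ≈ -8.2845.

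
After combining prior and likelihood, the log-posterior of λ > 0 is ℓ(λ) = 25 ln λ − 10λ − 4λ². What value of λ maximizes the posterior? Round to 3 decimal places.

λ̂_MAP = 1.250

ℓ'(λ) = 25/λ − 10 − 8λ. Setting this to zero and multiplying by λ: 8λ² + 10λ − 25 = 0.
λ = (−10 + √(10² + 4·8·25)) / (2·8) = (−10 + √900) / 16 = (−10 + 30)/16 = 5/4.
ℓ''(λ) = −25/λ² − 8 < 0, confirming a maximum.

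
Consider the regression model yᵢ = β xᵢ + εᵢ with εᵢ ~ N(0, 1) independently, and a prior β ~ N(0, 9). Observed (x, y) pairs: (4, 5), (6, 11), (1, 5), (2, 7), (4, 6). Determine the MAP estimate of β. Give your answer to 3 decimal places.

β̂_MAP = 1.764

log p(β | y) = −Σ(yᵢ − βxᵢ)²/(2·1) − β²/(2·9) + const.
Setting the derivative to zero: Σxᵢ(yᵢ − βxᵢ)/1 − β/9 = 0, so β = Σxᵢyᵢ / (Σxᵢ² + σ²/τ²).
Σxᵢyᵢ = 4·5 + 6·11 + 1·5 + 2·7 + 4·6 = 129; Σxᵢ² = 73; σ²/τ² = 1/9.
β̂_MAP = 129 / (73 + 1/9) = 129/(658/9) = 1161/658 ≈ 1.764.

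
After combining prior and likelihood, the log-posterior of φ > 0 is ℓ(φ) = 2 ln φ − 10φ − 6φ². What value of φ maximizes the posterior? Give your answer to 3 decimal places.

ℓ'(φ) = 2/φ − 10 − 12φ. Setting this to zero and multiplying by φ: 12φ² + 10φ − 2 = 0.
φ = (−10 + √(10² + 4·12·2)) / (2·12) = (−10 + √196) / 24 = (−10 + 14)/24 = 1/6.
ℓ''(φ) = −2/φ² − 12 < 0, confirming a maximum.

φ̂_MAP = 0.167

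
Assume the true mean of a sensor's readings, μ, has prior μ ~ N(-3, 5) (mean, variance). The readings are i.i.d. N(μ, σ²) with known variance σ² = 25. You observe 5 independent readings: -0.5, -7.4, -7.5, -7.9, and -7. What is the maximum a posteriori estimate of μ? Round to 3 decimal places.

n = 5; x̄ = ((-0.5) + (-7.4) + (-7.5) + (-7.9) + (-7))/5 = -30.3/5 = -6.06.
For a Normal prior and Normal likelihood with known variance, the posterior is Normal; its mode equals its mean, the precision-weighted average.
Prior precision 1/σ₀² = 1/5 = 0.2; data precision n/σ² = 5/25 = 0.2.
μ̂ = (0.2·(-3) + 0.2·(-6.06)) / (0.2 + 0.2) = (-1.812)/0.4 = -4.530.

μ̂_MAP = -4.530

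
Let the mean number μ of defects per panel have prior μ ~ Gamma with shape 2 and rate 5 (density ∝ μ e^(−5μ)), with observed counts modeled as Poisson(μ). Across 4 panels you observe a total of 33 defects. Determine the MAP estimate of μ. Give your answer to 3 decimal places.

μ̂_MAP = 3.778

Σxᵢ = 33, n = 4.
Posterior ∝ μe^(−5μ) · μ^33e^(−4μ) = μ^34e^(−9μ), i.e. Gamma(shape=35, rate=9).
The mode of a Gamma(a, b) with a ≥ 1 (shape–rate) is (a−1)/b = 34/9 ≈ 3.778.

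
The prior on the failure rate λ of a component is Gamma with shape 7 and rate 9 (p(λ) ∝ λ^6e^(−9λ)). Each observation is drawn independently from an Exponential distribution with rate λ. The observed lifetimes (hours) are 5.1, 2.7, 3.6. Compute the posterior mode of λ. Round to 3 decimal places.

The Exponential(rate=λ) likelihood is ∝ λ^n e^(−λΣtᵢ). Here n = 3 and Σtᵢ = 5.1 + 2.7 + 3.6 = 11.4.
Posterior ∝ λ^6e^(−9λ) · λ^3e^(−11.4λ) = λ^9e^(−20.4λ), i.e. Gamma(10, 20.4).
Mode = (a−1)/b = 9/20.4 ≈ 0.441.

λ̂_MAP = 0.441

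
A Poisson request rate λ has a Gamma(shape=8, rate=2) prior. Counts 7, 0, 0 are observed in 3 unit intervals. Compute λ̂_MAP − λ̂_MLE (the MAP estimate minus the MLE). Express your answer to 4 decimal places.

Σxᵢ = 7. Posterior is Gamma(15, 5); MAP = (15−1)/5 = 14/5 ≈ 2.80000.
MLE = x̄ = 7/3 ≈ 2.33333.
Difference = 14/5 − 7/3 = 7/15 ≈ 0.4667.

MAP − MLE = 0.4667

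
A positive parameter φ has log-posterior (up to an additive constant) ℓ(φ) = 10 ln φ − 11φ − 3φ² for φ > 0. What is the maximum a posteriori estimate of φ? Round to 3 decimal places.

φ̂_MAP = 0.667

ℓ'(φ) = 10/φ − 11 − 6φ. Setting this to zero and multiplying by φ: 6φ² + 11φ − 10 = 0.
φ = (−11 + √(11² + 4·6·10)) / (2·6) = (−11 + √361) / 12 = (−11 + 19)/12 = 2/3.
ℓ''(φ) = −10/φ² − 6 < 0, confirming a maximum.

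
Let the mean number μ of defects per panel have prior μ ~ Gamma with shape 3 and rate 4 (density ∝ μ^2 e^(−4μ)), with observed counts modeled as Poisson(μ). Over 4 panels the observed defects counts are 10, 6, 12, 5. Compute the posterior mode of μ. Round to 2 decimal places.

μ̂_MAP = 4.38

Σxᵢ = 10+6+12+5 = 33, with n = 4.
Posterior ∝ μ^2e^(−4μ) · μ^33e^(−4μ) = μ^35e^(−8μ), i.e. Gamma(shape=36, rate=8).
The mode of a Gamma(a, b) with a ≥ 1 (shape–rate) is (a−1)/b = 35/8 ≈ 4.38.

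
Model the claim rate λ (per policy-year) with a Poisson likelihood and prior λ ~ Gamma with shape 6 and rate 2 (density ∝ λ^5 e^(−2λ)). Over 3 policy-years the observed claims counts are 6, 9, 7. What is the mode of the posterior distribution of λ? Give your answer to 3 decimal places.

λ̂_MAP = 5.400

Σxᵢ = 6+9+7 = 22, with n = 3.
Posterior ∝ λ^5e^(−2λ) · λ^22e^(−3λ) = λ^27e^(−5λ), i.e. Gamma(shape=28, rate=5).
The mode of a Gamma(a, b) with a ≥ 1 (shape–rate) is (a−1)/b = 27/5 ≈ 5.400.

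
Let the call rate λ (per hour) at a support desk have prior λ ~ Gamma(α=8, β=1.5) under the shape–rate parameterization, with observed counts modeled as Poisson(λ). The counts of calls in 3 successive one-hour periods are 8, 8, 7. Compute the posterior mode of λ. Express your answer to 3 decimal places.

λ̂_MAP = 6.667

Σxᵢ = 8+8+7 = 23, with n = 3.
Posterior ∝ λ^7e^(−1.5λ) · λ^23e^(−3λ) = λ^30e^(−4.5λ), i.e. Gamma(shape=31, rate=4.5).
The mode of a Gamma(a, b) with a ≥ 1 (shape–rate) is (a−1)/b = 30/4.5 ≈ 6.667.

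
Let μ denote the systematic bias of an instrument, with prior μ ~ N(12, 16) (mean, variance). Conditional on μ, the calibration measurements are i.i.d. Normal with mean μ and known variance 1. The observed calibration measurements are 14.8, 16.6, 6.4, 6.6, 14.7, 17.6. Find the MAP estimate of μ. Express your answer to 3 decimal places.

μ̂_MAP = 12.775

n = 6; x̄ = (14.8 + 16.6 + 6.4 + 6.6 + 14.7 + 17.6)/6 = 76.7/6 = 767/60 ≈ 12.7833.
For a Normal prior and Normal likelihood with known variance, the posterior is Normal; its mode equals its mean, the precision-weighted average.
Prior precision 1/σ₀² = 1/16 = 0.0625; data precision n/σ² = 6/1 = 6.
μ̂ = (0.0625·12 + 6·(767/60)) / (0.0625 + 6) = 77.45/6.0625 = 6196/485 ≈ 12.775.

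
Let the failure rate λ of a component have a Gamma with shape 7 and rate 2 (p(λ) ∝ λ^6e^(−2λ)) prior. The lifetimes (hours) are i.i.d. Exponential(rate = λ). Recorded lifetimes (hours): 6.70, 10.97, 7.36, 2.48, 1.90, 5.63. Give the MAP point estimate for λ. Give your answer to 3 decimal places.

λ̂_MAP = 0.324

The Exponential(rate=λ) likelihood is ∝ λ^n e^(−λΣtᵢ). Here n = 6 and Σtᵢ = 6.70 + 10.97 + 7.36 + 2.48 + 1.90 + 5.63 = 35.04.
Posterior ∝ λ^6e^(−2λ) · λ^6e^(−35.04λ) = λ^12e^(−37.04λ), i.e. Gamma(13, 37.04).
Mode = (a−1)/b = 12/37.04 ≈ 0.324.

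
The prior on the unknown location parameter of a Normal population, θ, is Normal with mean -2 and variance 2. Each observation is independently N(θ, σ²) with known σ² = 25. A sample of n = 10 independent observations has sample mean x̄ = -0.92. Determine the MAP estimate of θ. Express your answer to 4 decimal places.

θ̂_MAP = -1.5200

n = 10, x̄ = -0.92.
For a Normal prior and Normal likelihood with known variance, the posterior is Normal; its mode equals its mean, the precision-weighted average.
Prior precision 1/σ₀² = 1/2 = 0.5; data precision n/σ² = 10/25 = 0.4.
θ̂ = (0.5·(-2) + 0.4·(-0.92)) / (0.5 + 0.4) = (-1.368)/0.9 = -1.5200.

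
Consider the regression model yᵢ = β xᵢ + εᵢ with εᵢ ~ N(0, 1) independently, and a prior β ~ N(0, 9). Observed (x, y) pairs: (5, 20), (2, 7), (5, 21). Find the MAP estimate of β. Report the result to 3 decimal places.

β̂_MAP = 4.047

log p(β | y) = −Σ(yᵢ − βxᵢ)²/(2·1) − β²/(2·9) + const.
Setting the derivative to zero: Σxᵢ(yᵢ − βxᵢ)/1 − β/9 = 0, so β = Σxᵢyᵢ / (Σxᵢ² + σ²/τ²).
Σxᵢyᵢ = 5·20 + 2·7 + 5·21 = 219; Σxᵢ² = 54; σ²/τ² = 1/9.
β̂_MAP = 219 / (54 + 1/9) = 219/(487/9) = 1971/487 ≈ 4.047.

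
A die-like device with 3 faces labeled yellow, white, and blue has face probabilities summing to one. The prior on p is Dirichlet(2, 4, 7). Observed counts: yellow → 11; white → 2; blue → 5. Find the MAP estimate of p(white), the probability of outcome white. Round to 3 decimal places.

MAP estimate of p(white) = 0.179

The posterior is Dirichlet(αᵢ + nᵢ) = Dirichlet(13, 6, 12).
For a Dirichlet(a₁,…,a_K) with all aᵢ > 1, the mode has j-th component (aⱼ − 1)/(Σaᵢ − K).
Here Σaᵢ = 31 and K = 3, so p(white) = (6 − 1)/(31 − 3) = 5/28 ≈ 0.179.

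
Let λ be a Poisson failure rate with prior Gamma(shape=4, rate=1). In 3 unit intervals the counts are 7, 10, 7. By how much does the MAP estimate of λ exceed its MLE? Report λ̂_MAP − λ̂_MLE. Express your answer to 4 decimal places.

Σxᵢ = 24. Posterior is Gamma(28, 4); MAP = (28−1)/4 = 27/4 ≈ 6.75000.
MLE = x̄ = 24/3 ≈ 8.00000.
Difference = 27/4 − 24/3 = -5/4 ≈ -1.2500.

MAP − MLE = -1.2500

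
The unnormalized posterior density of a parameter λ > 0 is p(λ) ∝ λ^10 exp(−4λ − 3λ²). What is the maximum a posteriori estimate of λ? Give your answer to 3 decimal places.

ℓ'(λ) = 10/λ − 4 − 6λ. Setting this to zero and multiplying by λ: 6λ² + 4λ − 10 = 0.
λ = (−4 + √(4² + 4·6·10)) / (2·6) = (−4 + √256) / 12 = (−4 + 16)/12 = 1.
ℓ''(λ) = −10/λ² − 6 < 0, confirming a maximum.

λ̂_MAP = 1.000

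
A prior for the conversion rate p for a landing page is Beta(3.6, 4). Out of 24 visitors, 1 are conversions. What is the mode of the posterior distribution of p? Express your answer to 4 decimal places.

Prior: Beta(3.6, 4).
Data: 1 success in 24 trials. The binomial likelihood contributes p(1−p)^23, so the posterior is Beta(3.6+1, 4+23) = Beta(4.6, 27).
For Beta(a, b) with a, b > 1 the mode is (a−1)/(a+b−2) = 3.6/29.6 ≈ 0.1216.

p̂_MAP = 0.1216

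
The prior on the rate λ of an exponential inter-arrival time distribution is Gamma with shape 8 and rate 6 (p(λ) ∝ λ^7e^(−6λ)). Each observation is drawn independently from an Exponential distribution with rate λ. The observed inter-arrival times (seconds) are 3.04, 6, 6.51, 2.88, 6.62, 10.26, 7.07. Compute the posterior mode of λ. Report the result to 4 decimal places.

λ̂_MAP = 0.2894

The Exponential(rate=λ) likelihood is ∝ λ^n e^(−λΣtᵢ). Here n = 7 and Σtᵢ = 3.04 + 6 + 6.51 + 2.88 + 6.62 + 10.26 + 7.07 = 42.38.
Posterior ∝ λ^7e^(−6λ) · λ^7e^(−42.38λ) = λ^14e^(−48.38λ), i.e. Gamma(15, 48.38).
Mode = (a−1)/b = 14/48.38 ≈ 0.2894.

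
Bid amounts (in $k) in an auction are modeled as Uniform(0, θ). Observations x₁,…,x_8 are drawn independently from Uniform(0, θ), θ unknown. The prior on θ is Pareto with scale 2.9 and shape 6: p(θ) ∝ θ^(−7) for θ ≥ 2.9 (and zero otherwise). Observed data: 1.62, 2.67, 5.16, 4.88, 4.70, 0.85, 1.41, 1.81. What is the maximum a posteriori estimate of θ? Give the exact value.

The Uniform(0, θ) likelihood is θ^(−n) for θ ≥ max(xᵢ), zero otherwise. Here max(xᵢ) = 5.16.
Posterior ∝ θ^(−7) · θ^(−8) = θ^(−15) on θ ≥ max(2.9, 5.16) = 5.16.
This density is strictly decreasing in θ, so the posterior mode lies at the lower boundary of the support.

θ̂_MAP = 5.16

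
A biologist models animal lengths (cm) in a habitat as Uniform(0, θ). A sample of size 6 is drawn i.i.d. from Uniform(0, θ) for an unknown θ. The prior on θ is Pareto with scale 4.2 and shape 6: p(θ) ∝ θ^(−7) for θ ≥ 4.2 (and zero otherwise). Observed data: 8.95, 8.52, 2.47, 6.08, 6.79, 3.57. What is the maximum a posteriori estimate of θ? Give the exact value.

The Uniform(0, θ) likelihood is θ^(−n) for θ ≥ max(xᵢ), zero otherwise. Here max(xᵢ) = 8.95.
Posterior ∝ θ^(−7) · θ^(−6) = θ^(−13) on θ ≥ max(4.2, 8.95) = 8.95.
This density is strictly decreasing in θ, so the posterior mode lies at the lower boundary of the support.

θ̂_MAP = 8.95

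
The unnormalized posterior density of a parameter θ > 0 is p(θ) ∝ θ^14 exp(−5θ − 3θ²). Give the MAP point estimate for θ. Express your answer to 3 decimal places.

ℓ'(θ) = 14/θ − 5 − 6θ. Setting this to zero and multiplying by θ: 6θ² + 5θ − 14 = 0.
θ = (−5 + √(5² + 4·6·14)) / (2·6) = (−5 + √361) / 12 = (−5 + 19)/12 = 7/6.
ℓ''(θ) = −14/θ² − 6 < 0, confirming a maximum.

θ̂_MAP = 1.167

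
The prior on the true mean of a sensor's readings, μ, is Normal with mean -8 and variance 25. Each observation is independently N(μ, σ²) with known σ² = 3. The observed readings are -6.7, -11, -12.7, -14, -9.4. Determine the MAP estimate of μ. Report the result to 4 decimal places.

n = 5; x̄ = ((-6.7) + (-11) + (-12.7) + (-14) + (-9.4))/5 = -53.8/5 = -10.76.
For a Normal prior and Normal likelihood with known variance, the posterior is Normal; its mode equals its mean, the precision-weighted average.
Prior precision 1/σ₀² = 1/25 = 0.04; data precision n/σ² = 5/3.
μ̂ = (0.04·(-8) + (5/3)·(-10.76)) / (0.04 + 5/3) = (-1369/75)/(128/75) = -10.6953125 ≈ -10.6953.

μ̂_MAP = -10.6953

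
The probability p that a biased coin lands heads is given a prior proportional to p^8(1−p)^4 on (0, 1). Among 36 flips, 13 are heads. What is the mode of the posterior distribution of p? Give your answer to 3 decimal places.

p̂_MAP = 0.438

The prior density ∝ p^8(1−p)^4 is the kernel of Beta(9, 5).
Data: 13 successes in 36 trials. The binomial likelihood contributes p^13(1−p)^23, so the posterior is Beta(9+13, 5+23) = Beta(22, 28).
For Beta(a, b) with a, b > 1 the mode is (a−1)/(a+b−2) = 21/48 ≈ 0.438.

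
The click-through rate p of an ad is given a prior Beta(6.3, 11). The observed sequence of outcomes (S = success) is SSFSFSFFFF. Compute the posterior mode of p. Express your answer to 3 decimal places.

p̂_MAP = 0.368

Prior: Beta(6.3, 11).
Data: 4 successes in 10 trials (from the sequence). The binomial likelihood contributes p^4(1−p)^6, so the posterior is Beta(6.3+4, 11+6) = Beta(10.3, 17).
For Beta(a, b) with a, b > 1 the mode is (a−1)/(a+b−2) = 9.3/25.3 ≈ 0.368.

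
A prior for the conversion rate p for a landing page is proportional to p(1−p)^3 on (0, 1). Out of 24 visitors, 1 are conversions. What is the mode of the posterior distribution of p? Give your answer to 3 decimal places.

p̂_MAP = 0.071

The prior density ∝ p(1−p)^3 is the kernel of Beta(2, 4).
Data: 1 success in 24 trials. The binomial likelihood contributes p(1−p)^23, so the posterior is Beta(2+1, 4+23) = Beta(3, 27).
For Beta(a, b) with a, b > 1 the mode is (a−1)/(a+b−2) = 2/28 ≈ 0.071.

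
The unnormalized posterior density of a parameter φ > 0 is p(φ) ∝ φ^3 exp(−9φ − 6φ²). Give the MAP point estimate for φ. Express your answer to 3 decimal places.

φ̂_MAP = 0.250

ℓ'(φ) = 3/φ − 9 − 12φ. Setting this to zero and multiplying by φ: 12φ² + 9φ − 3 = 0.
φ = (−9 + √(9² + 4·12·3)) / (2·12) = (−9 + √225) / 24 = (−9 + 15)/24 = 1/4.
ℓ''(φ) = −3/φ² − 12 < 0, confirming a maximum.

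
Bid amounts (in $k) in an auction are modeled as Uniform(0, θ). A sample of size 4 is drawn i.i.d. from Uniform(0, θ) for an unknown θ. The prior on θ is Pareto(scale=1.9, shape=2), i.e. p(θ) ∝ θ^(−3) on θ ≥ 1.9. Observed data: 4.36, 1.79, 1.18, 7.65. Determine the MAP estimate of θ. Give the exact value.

θ̂_MAP = 7.65

The Uniform(0, θ) likelihood is θ^(−n) for θ ≥ max(xᵢ), zero otherwise. Here max(xᵢ) = 7.65.
Posterior ∝ θ^(−3) · θ^(−4) = θ^(−7) on θ ≥ max(1.9, 7.65) = 7.65.
This density is strictly decreasing in θ, so the posterior mode lies at the lower boundary of the support.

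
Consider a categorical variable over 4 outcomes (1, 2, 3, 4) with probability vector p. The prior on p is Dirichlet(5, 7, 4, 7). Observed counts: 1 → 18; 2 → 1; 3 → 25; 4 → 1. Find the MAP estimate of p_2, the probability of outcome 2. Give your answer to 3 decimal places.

MAP estimate: 0.109

The posterior is Dirichlet(αᵢ + nᵢ) = Dirichlet(23, 8, 29, 8).
For a Dirichlet(a₁,…,a_K) with all aᵢ > 1, the mode has j-th component (aⱼ − 1)/(Σaᵢ − K).
Here Σaᵢ = 68 and K = 4, so p_2 = (8 − 1)/(68 − 4) = 7/64 ≈ 0.109.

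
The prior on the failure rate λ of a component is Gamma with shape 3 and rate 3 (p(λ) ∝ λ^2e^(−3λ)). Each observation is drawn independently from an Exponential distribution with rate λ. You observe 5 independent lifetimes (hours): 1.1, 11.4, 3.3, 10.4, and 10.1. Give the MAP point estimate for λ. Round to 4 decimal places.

The Exponential(rate=λ) likelihood is ∝ λ^n e^(−λΣtᵢ). Here n = 5 and Σtᵢ = 1.1 + 11.4 + 3.3 + 10.4 + 10.1 = 36.3.
Posterior ∝ λ^2e^(−3λ) · λ^5e^(−36.3λ) = λ^7e^(−39.3λ), i.e. Gamma(8, 39.3).
Mode = (a−1)/b = 7/39.3 ≈ 0.1781.

λ̂_MAP = 0.1781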